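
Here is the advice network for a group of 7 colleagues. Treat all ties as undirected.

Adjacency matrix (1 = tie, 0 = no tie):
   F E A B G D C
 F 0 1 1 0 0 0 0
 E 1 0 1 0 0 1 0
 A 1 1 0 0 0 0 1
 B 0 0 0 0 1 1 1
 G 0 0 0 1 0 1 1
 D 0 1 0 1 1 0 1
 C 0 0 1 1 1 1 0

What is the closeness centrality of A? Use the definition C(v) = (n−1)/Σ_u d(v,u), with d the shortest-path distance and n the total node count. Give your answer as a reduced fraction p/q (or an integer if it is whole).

Distances from A: B:2, C:1, D:2, E:1, F:1, G:2. Sum = 9.
n = 7, so closeness = 6/9 = 2/3.

2/3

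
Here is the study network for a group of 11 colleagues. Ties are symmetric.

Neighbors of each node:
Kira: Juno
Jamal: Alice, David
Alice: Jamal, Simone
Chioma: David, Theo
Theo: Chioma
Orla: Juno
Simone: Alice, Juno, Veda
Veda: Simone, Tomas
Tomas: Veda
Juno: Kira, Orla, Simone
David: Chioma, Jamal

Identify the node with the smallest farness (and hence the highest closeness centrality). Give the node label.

Farness (sum of distances to all others) for each node — Alice:24, Chioma:39, David:32, Jamal:27, Juno:28, Kira:37, Orla:37, Simone:23, Theo:48, Tomas:39, Veda:30.
The smallest farness is 23, for Simone, so Simone has the highest closeness.

Simone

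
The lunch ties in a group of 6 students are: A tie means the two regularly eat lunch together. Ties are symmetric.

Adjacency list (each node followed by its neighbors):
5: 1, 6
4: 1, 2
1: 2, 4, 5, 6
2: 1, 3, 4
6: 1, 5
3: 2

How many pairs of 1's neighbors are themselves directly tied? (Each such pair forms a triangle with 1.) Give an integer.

2

1's neighbors: 2, 4, 5, and 6.
Neighbor pairs that are themselves tied: 1–2–4; 1–5–6. Each forms one triangle with 1, for 2 in total.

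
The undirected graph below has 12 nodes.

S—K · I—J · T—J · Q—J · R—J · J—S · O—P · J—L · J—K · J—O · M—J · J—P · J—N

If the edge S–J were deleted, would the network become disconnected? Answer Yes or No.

Even without that edge, S still reaches J via S – K – J, so the network stays connected. Not a bridge.

No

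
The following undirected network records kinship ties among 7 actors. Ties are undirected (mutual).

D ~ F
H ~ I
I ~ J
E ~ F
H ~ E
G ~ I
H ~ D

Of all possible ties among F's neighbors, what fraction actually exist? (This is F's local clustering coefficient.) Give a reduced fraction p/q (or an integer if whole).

0

F's neighbors: D and E (k = 2).
Possible neighbor pairs: C(2,2) = 1. Edges among them: none → e = 0.
Clustering(F) = 0/1.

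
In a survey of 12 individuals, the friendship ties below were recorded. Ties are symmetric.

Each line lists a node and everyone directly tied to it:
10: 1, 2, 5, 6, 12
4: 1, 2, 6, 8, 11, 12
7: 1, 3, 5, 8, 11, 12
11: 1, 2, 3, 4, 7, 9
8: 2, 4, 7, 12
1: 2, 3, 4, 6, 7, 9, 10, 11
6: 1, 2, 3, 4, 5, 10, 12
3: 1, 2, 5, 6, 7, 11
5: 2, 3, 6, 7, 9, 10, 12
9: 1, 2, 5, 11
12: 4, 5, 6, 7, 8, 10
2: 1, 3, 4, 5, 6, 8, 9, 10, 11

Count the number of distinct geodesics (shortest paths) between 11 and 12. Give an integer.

The shortest distance is 2. The length-2 paths are: 11–7–12; 11–4–12.
That gives 2 distinct shortest paths.

2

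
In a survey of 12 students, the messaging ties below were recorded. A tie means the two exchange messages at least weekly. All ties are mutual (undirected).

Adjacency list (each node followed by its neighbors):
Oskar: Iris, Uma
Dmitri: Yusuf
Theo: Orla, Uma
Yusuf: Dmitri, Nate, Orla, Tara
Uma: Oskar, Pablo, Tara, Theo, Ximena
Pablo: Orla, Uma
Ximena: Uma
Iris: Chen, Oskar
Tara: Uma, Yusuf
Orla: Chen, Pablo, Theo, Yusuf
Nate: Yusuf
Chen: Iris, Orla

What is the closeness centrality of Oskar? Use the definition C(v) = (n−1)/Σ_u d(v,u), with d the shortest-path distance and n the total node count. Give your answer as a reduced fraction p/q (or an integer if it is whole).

11/26

Distances from Oskar: Chen:2, Dmitri:4, Iris:1, Nate:4, Orla:3, Pablo:2, Tara:2, Theo:2, Uma:1, Ximena:2, Yusuf:3. Sum = 26.
n = 12, so closeness = 11/26.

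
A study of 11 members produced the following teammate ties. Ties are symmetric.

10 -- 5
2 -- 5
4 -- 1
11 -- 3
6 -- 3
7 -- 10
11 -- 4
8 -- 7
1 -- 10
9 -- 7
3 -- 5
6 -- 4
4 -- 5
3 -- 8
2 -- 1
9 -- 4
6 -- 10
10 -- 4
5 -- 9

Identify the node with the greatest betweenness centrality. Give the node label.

Unnormalized betweenness of each node: 1:31/15, 2:1/2, 3:34/5, 4:146/15, 5:44/5, 6:41/30, 7:56/15, 8:4/3, 9:28/15, 10:71/10, 11:7/10.
4 has the largest value, 146/15, making it the main broker — the node through which the most shortest paths run.

4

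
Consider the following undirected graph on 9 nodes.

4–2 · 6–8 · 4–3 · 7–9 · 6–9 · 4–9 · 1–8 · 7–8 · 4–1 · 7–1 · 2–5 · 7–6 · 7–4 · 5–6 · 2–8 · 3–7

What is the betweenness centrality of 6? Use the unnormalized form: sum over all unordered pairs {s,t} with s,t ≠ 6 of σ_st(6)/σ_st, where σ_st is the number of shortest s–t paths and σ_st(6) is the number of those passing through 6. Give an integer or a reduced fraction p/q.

4

Pairs whose geodesics pass through 6 — 9–8: 1/2; 9–5: 1; 3–5: 1/2; 8–5: 1/2; 1–5: 2/4; 7–5: 1.
All other pairs contribute 0.
Summing the contributions gives betweenness(6) = 4.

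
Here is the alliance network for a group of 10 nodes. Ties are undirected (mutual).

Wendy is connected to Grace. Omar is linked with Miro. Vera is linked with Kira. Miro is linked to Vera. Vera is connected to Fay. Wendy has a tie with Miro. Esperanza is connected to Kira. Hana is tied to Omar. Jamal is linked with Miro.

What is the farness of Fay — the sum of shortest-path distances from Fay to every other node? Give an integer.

Distances from Fay: Esperanza:3, Grace:4, Hana:4, Jamal:3, Kira:2, Miro:2, Omar:3, Vera:1, Wendy:3.
Sum = 3 + 4 + 4 + 3 + 2 + 2 + 3 + 1 + 3 = 25.

25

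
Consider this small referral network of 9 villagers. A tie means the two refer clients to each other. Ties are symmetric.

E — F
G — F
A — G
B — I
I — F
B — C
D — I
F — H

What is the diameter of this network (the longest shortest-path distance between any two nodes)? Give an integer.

5

Eccentricity of each node (its greatest distance to any other): A:5, B:4, C:5, D:4, E:4, F:3, G:4, H:4, I:3.
The maximum eccentricity is 5, realized for instance by the pair C–A via C – B – I – F – G – A. So the diameter is 5.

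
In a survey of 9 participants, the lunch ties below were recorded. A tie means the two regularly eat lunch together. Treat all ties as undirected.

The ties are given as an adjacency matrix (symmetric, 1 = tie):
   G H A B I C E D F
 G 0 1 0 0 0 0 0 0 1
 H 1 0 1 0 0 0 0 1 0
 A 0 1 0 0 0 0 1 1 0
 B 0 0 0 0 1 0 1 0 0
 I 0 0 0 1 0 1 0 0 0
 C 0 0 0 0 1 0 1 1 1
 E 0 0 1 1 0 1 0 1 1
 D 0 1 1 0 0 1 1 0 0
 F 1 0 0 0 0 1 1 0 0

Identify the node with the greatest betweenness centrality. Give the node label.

Unnormalized betweenness of each node: A:1, B:5/6, C:17/3, D:23/6, E:49/6, F:4, G:1, H:2, I:1/2.
E has the largest value, 49/6, making it the main broker — the node through which the most shortest paths run.

E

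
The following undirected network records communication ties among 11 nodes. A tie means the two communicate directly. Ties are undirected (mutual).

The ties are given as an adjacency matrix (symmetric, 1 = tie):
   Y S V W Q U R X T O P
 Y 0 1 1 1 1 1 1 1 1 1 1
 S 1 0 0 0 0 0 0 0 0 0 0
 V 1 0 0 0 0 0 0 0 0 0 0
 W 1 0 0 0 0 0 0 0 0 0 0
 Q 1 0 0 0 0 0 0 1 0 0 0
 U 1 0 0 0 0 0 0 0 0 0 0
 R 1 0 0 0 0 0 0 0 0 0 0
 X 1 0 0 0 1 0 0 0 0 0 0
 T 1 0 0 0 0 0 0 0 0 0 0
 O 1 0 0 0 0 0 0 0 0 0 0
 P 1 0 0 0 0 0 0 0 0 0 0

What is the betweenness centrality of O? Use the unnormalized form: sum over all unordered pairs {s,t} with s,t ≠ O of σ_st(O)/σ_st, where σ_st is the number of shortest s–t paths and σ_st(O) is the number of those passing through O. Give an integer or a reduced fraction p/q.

No shortest path between any pair of other nodes passes through O.
Summing the contributions gives betweenness(O) = 0.

0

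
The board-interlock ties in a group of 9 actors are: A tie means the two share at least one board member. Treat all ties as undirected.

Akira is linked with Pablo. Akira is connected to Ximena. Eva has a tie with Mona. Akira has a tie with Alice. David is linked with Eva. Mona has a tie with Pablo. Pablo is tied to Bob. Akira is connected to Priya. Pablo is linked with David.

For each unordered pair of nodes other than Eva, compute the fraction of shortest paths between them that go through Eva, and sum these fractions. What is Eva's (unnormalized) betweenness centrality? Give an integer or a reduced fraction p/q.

1/2

Pairs whose geodesics pass through Eva — David–Mona: 1/2.
All other pairs contribute 0.
Summing the contributions gives betweenness(Eva) = 1/2.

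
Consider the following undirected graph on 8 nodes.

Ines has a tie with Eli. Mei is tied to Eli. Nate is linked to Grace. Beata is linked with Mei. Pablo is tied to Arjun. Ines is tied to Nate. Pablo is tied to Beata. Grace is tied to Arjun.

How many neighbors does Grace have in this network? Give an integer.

2

Grace is directly tied to Arjun and Nate. That is 2 neighbors, so the degree of Grace is 2.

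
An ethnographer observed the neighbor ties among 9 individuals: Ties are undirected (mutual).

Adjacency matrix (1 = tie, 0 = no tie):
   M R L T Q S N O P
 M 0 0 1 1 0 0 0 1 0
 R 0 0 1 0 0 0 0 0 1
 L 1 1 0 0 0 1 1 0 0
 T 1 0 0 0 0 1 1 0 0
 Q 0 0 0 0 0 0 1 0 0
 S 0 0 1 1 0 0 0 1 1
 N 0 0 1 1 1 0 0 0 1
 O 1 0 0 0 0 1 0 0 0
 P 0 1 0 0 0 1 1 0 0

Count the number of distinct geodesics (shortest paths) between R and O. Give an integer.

3

The shortest distance is 3. The length-3 paths are: R–L–M–O; R–P–S–O; R–L–S–O.
That gives 3 distinct shortest paths.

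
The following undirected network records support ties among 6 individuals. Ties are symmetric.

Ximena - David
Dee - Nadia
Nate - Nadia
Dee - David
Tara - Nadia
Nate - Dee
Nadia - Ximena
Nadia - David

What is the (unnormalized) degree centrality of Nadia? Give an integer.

5

Nadia is directly tied to David, Dee, Nate, Tara, and Ximena. That is 5 neighbors, so the degree of Nadia is 5.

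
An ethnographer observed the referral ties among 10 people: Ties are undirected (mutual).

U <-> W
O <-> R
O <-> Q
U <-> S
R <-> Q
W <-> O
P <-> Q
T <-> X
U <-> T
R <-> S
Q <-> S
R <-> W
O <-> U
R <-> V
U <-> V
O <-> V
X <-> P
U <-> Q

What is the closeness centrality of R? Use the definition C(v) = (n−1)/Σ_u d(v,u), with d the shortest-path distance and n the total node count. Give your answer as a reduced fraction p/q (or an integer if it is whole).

Distances from R: O:1, P:2, Q:1, S:1, T:3, U:2, V:1, W:1, X:3. Sum = 15.
n = 10, so closeness = 9/15 = 3/5.

3/5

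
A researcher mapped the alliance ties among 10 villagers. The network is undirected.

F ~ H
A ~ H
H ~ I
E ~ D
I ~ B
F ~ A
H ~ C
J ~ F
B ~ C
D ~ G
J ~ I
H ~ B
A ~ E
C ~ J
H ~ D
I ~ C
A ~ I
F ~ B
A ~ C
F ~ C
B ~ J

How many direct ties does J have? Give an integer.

4

J is directly tied to B, C, F, and I. That is 4 neighbors, so the degree of J is 4.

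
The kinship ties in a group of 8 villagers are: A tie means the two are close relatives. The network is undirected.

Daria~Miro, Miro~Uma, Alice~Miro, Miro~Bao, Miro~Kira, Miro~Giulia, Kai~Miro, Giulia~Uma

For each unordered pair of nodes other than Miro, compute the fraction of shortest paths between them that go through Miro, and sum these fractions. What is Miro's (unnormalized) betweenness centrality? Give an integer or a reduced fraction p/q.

Pairs whose geodesics pass through Miro — Bao–Daria: 1; Bao–Alice: 1; Bao–Kira: 1; Bao–Uma: 1; Bao–Giulia: 1; Bao–Kai: 1; Daria–Alice: 1; Daria–Kira: 1; Daria–Uma: 1; Daria–Giulia: 1; Daria–Kai: 1; Alice–Kira: 1; Alice–Uma: 1; Alice–Giulia: 1 … (+6 more pairs).
All other pairs contribute 0.
Summing the contributions gives betweenness(Miro) = 20.

20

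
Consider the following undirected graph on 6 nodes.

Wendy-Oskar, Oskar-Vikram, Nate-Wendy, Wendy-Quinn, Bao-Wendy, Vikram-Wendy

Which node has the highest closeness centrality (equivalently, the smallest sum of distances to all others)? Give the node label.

Farness (sum of distances to all others) for each node — Bao:9, Nate:9, Oskar:8, Quinn:9, Vikram:8, Wendy:5.
The smallest farness is 5, for Wendy, so Wendy has the highest closeness.

Wendy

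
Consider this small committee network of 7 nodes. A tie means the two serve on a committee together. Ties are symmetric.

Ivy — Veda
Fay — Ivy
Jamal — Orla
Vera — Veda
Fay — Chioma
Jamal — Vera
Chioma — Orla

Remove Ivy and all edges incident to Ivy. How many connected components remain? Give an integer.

1

Ivy's neighbors (Fay and Veda) remain reachable from one another through other ties, so the rest of the network stays in one piece.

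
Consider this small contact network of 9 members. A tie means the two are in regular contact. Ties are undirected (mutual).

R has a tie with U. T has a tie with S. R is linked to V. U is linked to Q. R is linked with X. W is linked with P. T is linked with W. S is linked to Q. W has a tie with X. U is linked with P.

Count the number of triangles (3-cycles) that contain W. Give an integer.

0

W's neighbors are P, T, and X, but none of them are tied to each other, so no triangle contains W.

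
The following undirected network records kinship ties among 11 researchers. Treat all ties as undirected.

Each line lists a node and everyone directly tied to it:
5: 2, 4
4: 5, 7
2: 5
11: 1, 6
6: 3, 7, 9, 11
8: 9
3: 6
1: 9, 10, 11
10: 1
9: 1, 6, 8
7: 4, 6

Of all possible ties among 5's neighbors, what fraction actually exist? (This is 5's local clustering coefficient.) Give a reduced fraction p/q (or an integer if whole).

0

5's neighbors: 2 and 4 (k = 2).
Possible neighbor pairs: C(2,2) = 1. Edges among them: none → e = 0.
Clustering(5) = 0/1.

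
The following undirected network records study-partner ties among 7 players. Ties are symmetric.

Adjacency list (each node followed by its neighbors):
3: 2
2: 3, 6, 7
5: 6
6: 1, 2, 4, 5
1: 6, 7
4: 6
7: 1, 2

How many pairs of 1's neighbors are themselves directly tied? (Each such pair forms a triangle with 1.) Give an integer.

1's neighbors are 6 and 7, but none of them are tied to each other, so no triangle contains 1.

0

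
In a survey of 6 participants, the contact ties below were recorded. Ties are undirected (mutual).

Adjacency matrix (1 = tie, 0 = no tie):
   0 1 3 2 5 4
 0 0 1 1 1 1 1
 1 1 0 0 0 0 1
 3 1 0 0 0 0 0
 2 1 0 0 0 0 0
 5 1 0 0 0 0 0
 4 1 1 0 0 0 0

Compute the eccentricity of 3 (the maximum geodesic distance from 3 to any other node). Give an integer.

Distances from 3: 0:1, 1:2, 2:2, 4:2, 5:2.
The largest is 2 (to 1, 2, 5, and 4), so the eccentricity of 3 is 2.

2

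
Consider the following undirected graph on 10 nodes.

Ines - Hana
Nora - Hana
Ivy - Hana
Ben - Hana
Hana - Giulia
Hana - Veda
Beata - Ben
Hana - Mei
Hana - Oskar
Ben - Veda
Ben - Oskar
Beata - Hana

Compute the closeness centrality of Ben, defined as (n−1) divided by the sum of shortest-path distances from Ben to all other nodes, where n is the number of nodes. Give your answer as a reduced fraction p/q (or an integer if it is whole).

9/14

Distances from Ben: Beata:1, Giulia:2, Hana:1, Ines:2, Ivy:2, Mei:2, Nora:2, Oskar:1, Veda:1. Sum = 14.
n = 10, so closeness = 9/14.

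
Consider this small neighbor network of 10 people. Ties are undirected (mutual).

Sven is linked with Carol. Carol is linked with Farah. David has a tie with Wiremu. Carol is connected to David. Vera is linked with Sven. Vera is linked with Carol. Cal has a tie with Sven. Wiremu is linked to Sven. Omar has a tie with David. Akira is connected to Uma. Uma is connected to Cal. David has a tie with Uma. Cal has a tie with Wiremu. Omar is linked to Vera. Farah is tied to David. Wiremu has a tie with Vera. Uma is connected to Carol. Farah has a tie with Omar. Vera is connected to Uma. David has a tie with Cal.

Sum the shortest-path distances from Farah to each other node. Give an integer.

16

Distances from Farah: Akira:3, Cal:2, Carol:1, David:1, Omar:1, Sven:2, Uma:2, Vera:2, Wiremu:2.
Sum = 3 + 2 + 1 + 1 + 1 + 2 + 2 + 2 + 2 = 16.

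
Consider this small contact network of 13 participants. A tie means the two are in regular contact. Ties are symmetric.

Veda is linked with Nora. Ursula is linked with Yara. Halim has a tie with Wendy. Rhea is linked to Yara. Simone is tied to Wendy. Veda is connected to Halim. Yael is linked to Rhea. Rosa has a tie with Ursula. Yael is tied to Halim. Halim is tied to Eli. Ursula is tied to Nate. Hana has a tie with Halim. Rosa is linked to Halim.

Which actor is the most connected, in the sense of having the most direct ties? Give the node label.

Degrees — Eli:1, Halim:6, Hana:1, Nate:1, Nora:1, Rhea:2, Rosa:2, Simone:1, Ursula:3, Veda:2, Wendy:2, Yael:2, Yara:2.
The maximum is 6, attained only by Halim.

Halim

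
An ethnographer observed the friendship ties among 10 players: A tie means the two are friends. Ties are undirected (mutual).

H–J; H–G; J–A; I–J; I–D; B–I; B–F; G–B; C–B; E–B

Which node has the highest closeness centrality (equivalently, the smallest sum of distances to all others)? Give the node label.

B

Farness (sum of distances to all others) for each node — A:26, B:14, C:22, D:23, E:22, F:22, G:18, H:20, I:15, J:18.
The smallest farness is 14, for B, so B has the highest closeness.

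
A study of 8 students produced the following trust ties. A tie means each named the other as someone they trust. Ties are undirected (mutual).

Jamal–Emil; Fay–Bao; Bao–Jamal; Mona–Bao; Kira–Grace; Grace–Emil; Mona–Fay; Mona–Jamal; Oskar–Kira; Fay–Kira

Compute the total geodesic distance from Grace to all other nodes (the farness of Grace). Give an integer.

Distances from Grace: Bao:3, Emil:1, Fay:2, Jamal:2, Kira:1, Mona:3, Oskar:2.
Sum = 3 + 1 + 2 + 2 + 1 + 3 + 2 = 14.

14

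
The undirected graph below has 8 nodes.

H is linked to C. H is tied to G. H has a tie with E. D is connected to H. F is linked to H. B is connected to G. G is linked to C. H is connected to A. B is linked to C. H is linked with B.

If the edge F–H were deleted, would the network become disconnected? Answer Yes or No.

Yes

Without the F–H edge there is no alternate route between F and H, so the network disconnects. It is a bridge.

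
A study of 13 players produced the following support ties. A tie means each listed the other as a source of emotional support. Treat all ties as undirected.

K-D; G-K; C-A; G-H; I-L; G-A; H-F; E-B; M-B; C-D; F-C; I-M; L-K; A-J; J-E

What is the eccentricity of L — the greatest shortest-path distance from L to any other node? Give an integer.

4

Distances from L: A:3, B:3, C:3, D:2, E:4, F:4, G:2, H:3, I:1, J:4, K:1, M:2.
The largest is 4 (to E, F, and J), so the eccentricity of L is 4.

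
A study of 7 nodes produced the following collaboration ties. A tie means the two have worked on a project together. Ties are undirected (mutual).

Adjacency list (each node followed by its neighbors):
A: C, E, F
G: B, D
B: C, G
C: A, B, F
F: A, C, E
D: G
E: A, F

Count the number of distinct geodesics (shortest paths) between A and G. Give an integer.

The shortest distance is 3, and the only length-3 path is A–C–B–G. So there is exactly 1 shortest path.

1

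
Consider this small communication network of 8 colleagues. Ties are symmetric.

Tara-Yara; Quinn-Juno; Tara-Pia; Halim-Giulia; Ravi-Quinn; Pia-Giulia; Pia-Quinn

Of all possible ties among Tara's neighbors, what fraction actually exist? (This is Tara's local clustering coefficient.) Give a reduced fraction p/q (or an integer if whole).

Tara's neighbors: Pia and Yara (k = 2).
Possible neighbor pairs: C(2,2) = 1. Edges among them: none → e = 0.
Clustering(Tara) = 0/1.

0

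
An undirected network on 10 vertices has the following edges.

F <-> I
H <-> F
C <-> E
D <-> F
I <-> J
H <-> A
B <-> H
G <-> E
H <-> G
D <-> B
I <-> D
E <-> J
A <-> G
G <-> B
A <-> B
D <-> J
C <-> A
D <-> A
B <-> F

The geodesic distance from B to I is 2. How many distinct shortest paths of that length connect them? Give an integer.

2

The shortest distance is 2. The length-2 paths are: B–D–I; B–F–I.
That gives 2 distinct shortest paths.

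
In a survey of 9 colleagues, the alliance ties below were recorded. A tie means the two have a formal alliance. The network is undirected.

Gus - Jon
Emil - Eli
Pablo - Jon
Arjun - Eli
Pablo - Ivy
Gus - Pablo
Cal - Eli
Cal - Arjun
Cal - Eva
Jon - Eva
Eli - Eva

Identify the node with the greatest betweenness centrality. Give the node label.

Eva

Unnormalized betweenness of each node: Arjun:0, Cal:5/2, Eli:19/2, Emil:0, Eva:16, Gus:0, Ivy:0, Jon:15, Pablo:7.
Eva has the largest value, 16, making it the main broker — the node through which the most shortest paths run.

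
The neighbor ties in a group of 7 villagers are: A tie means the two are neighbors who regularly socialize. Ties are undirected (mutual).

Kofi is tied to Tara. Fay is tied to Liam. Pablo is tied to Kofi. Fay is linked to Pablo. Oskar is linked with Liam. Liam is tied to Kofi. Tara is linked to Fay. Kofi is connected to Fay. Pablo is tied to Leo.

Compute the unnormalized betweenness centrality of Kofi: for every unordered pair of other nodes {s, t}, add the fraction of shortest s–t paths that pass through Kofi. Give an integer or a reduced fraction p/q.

Pairs whose geodesics pass through Kofi — Liam–Tara: 1/2; Liam–Pablo: 1/2; Liam–Leo: 1/2; Oskar–Tara: 1/2; Oskar–Pablo: 1/2; Oskar–Leo: 1/2; Tara–Pablo: 1/2; Tara–Leo: 1/2.
All other pairs contribute 0.
Summing the contributions gives betweenness(Kofi) = 4.

4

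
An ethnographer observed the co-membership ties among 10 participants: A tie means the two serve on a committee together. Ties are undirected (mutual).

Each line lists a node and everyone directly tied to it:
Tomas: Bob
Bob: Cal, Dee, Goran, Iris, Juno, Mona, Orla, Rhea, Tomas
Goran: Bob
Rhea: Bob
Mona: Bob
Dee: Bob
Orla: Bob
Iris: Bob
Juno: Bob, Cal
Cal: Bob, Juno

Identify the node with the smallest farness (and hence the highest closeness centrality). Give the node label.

Bob

Farness (sum of distances to all others) for each node — Bob:9, Cal:16, Dee:17, Goran:17, Iris:17, Juno:16, Mona:17, Orla:17, Rhea:17, Tomas:17.
The smallest farness is 9, for Bob, so Bob has the highest closeness.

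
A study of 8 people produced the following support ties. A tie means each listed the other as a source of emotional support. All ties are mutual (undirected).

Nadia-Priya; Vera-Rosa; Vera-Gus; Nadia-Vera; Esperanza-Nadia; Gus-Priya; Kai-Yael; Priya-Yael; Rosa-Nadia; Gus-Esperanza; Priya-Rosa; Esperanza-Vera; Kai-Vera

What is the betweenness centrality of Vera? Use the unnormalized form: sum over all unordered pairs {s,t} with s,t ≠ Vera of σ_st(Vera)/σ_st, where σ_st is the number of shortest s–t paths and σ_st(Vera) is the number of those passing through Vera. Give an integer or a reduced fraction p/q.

Pairs whose geodesics pass through Vera — Yael–Esperanza: 1/3; Nadia–Gus: 1/3; Nadia–Kai: 1; Gus–Kai: 1; Gus–Rosa: 1/2; Esperanza–Kai: 1; Esperanza–Rosa: 1/2; Kai–Rosa: 1.
All other pairs contribute 0.
Summing the contributions gives betweenness(Vera) = 17/3.

17/3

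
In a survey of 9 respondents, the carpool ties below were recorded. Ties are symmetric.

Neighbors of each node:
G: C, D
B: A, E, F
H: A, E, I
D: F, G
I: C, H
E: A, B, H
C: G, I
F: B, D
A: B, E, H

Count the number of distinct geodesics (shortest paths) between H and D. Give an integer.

The shortest distance is 4. The length-4 paths are: H–E–B–F–D; H–A–B–F–D; H–I–C–G–D.
That gives 3 distinct shortest paths.

3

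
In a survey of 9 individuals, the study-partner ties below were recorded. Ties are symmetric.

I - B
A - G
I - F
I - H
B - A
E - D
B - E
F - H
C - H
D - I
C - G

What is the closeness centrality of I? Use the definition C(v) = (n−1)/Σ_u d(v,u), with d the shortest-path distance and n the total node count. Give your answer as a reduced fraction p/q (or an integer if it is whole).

Distances from I: A:2, B:1, C:2, D:1, E:2, F:1, G:3, H:1. Sum = 13.
n = 9, so closeness = 8/13.

8/13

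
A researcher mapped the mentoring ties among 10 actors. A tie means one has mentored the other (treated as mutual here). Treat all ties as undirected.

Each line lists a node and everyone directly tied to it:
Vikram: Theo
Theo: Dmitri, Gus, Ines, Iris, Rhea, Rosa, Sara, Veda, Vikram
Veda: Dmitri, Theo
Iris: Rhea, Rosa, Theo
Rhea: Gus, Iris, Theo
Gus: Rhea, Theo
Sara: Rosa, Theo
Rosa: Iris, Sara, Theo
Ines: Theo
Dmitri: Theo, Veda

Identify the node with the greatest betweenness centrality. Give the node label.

Theo

Unnormalized betweenness of each node: Dmitri:0, Gus:0, Ines:0, Iris:1/2, Rhea:1/2, Rosa:1/2, Sara:0, Theo:59/2, Veda:0, Vikram:0.
Theo has the largest value, 59/2, making it the main broker — the node through which the most shortest paths run.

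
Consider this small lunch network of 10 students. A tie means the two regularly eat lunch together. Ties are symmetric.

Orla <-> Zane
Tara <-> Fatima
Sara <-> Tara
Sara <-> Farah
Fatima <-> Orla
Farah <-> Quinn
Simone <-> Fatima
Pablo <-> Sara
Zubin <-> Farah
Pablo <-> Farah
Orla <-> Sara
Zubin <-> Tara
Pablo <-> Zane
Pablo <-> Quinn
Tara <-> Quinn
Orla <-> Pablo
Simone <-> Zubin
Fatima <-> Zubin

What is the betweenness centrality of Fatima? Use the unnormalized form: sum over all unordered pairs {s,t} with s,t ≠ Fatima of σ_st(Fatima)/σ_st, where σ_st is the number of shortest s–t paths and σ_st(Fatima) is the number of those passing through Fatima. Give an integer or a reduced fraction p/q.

73/12

Pairs whose geodesics pass through Fatima — Zane–Zubin: 1/2; Zane–Tara: 1/4; Zane–Simone: 1; Orla–Zubin: 1; Orla–Tara: 1/2; Orla–Simone: 1; Sara–Simone: 2/4; Tara–Simone: 1/2; Pablo–Simone: 1/2; Quinn–Simone: 1/3.
All other pairs contribute 0.
Summing the contributions gives betweenness(Fatima) = 73/12.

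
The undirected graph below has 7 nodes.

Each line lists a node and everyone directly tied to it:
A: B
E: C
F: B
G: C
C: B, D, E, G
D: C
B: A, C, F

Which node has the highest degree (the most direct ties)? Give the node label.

Degrees — A:1, B:3, C:4, D:1, E:1, F:1, G:1.
The maximum is 4, attained only by C.

C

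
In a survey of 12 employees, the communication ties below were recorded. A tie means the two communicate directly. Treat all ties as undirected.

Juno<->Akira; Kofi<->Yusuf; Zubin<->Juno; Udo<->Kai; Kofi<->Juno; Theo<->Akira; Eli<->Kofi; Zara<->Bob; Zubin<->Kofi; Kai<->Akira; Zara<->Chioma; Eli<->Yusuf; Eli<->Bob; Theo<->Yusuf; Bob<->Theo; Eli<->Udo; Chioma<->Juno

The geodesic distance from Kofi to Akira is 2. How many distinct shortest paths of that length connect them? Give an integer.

1

The shortest distance is 2, and the only length-2 path is Kofi–Juno–Akira. So there is exactly 1 shortest path.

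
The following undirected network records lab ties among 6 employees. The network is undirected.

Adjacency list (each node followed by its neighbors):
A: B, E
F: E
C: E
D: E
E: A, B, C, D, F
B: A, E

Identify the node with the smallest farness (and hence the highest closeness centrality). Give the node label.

E

Farness (sum of distances to all others) for each node — A:8, B:8, C:9, D:9, E:5, F:9.
The smallest farness is 5, for E, so E has the highest closeness.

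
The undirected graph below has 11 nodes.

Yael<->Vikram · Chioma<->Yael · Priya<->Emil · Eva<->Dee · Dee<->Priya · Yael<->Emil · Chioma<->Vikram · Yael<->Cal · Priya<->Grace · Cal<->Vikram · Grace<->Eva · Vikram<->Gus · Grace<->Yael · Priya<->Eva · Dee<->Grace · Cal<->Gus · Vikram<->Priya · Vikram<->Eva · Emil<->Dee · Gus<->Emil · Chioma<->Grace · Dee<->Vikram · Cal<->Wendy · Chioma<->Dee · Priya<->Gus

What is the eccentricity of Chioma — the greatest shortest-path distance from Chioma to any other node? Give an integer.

3

Distances from Chioma: Cal:2, Dee:1, Emil:2, Eva:2, Grace:1, Gus:2, Priya:2, Vikram:1, Wendy:3, Yael:1.
The largest is 3 (to Wendy), so the eccentricity of Chioma is 3.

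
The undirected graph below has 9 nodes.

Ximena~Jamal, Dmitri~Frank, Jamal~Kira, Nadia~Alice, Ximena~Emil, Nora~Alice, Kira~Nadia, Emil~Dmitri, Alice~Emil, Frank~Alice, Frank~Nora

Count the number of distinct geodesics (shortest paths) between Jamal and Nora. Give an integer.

The shortest distance is 4. The length-4 paths are: Jamal–Ximena–Emil–Alice–Nora; Jamal–Kira–Nadia–Alice–Nora.
That gives 2 distinct shortest paths.

2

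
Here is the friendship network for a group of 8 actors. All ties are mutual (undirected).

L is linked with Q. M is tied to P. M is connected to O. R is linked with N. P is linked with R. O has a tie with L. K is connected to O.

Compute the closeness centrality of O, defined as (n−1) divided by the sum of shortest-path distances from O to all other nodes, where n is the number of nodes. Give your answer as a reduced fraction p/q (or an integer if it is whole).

1/2

Distances from O: K:1, L:1, M:1, N:4, P:2, Q:2, R:3. Sum = 14.
n = 8, so closeness = 7/14 = 1/2.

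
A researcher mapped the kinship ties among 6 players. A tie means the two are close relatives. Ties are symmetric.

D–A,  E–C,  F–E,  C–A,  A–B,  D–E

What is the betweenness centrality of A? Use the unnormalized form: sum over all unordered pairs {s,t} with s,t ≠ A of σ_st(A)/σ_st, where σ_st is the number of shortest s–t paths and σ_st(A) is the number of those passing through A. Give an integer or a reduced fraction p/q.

Pairs whose geodesics pass through A — F–B: 2/2; E–B: 2/2; D–C: 1/2; D–B: 1; C–B: 1.
All other pairs contribute 0.
Summing the contributions gives betweenness(A) = 9/2.

9/2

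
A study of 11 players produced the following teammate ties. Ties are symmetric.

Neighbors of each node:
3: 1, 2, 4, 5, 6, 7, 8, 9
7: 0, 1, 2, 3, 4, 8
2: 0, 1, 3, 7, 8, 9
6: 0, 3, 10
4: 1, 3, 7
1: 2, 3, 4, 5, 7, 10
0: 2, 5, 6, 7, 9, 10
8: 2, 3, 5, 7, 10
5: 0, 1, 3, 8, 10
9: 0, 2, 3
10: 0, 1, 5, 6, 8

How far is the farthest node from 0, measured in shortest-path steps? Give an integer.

Distances from 0: 1:2, 2:1, 3:2, 4:2, 5:1, 6:1, 7:1, 8:2, 9:1, 10:1.
The largest is 2 (to 8, 1, 3, and 4), so the eccentricity of 0 is 2.

2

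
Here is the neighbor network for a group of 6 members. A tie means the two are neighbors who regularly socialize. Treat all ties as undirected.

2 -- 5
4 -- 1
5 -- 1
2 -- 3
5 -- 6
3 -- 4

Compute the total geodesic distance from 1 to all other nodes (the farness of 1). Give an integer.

8

Distances from 1: 2:2, 3:2, 4:1, 5:1, 6:2.
Sum = 2 + 2 + 1 + 1 + 2 = 8.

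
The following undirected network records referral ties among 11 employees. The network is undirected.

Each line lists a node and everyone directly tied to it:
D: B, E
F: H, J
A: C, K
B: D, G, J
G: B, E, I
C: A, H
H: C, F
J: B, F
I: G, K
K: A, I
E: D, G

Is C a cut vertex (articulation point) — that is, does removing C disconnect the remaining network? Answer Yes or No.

Even without C, every remaining node can still reach every other (the residual graph is connected), so C is not a cut vertex.

No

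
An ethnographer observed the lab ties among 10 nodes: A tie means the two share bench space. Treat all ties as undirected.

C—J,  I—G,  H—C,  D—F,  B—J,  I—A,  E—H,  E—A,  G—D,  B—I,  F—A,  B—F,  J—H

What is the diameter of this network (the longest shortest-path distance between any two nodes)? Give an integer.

Eccentricity of each node (its greatest distance to any other): A:3, B:3, C:4, D:4, E:3, F:3, G:4, H:4, I:3, J:3.
The maximum eccentricity is 4, realized for instance by the pair D–H via D – F – B – J – H. So the diameter is 4.

4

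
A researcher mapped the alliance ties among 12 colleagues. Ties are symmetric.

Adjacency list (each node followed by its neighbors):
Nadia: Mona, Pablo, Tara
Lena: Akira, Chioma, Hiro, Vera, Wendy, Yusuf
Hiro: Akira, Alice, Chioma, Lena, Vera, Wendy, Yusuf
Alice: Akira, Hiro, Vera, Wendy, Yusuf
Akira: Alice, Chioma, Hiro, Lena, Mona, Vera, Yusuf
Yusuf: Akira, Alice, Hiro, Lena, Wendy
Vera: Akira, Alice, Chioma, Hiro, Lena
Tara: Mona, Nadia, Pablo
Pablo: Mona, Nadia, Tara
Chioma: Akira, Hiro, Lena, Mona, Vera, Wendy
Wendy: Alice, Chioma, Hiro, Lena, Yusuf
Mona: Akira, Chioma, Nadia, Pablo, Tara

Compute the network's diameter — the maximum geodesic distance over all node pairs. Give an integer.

3

Eccentricity of each node (its greatest distance to any other): Akira:2, Alice:3, Chioma:2, Hiro:3, Lena:3, Mona:2, Nadia:3, Pablo:3, Tara:3, Vera:3, Wendy:3, Yusuf:3.
The maximum eccentricity is 3, realized for instance by the pair Hiro–Nadia via Hiro – Akira – Mona – Nadia. So the diameter is 3.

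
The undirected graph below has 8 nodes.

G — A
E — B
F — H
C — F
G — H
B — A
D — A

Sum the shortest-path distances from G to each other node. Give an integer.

Distances from G: A:1, B:2, C:3, D:2, E:3, F:2, H:1.
Sum = 1 + 2 + 3 + 2 + 3 + 2 + 1 = 14.

14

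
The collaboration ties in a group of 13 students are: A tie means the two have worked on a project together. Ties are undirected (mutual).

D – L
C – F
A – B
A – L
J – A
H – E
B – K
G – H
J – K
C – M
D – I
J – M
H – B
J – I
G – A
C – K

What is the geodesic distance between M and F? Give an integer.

2

One shortest route is M – C – F, which uses 2 edges, and M and F are not directly tied, so nothing shorter exists. So d(M,F) = 2.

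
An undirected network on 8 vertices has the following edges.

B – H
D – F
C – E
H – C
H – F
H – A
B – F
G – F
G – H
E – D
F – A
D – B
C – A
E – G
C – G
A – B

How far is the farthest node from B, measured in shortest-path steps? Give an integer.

2

Distances from B: A:1, C:2, D:1, E:2, F:1, G:2, H:1.
The largest is 2 (to C, G, and E), so the eccentricity of B is 2.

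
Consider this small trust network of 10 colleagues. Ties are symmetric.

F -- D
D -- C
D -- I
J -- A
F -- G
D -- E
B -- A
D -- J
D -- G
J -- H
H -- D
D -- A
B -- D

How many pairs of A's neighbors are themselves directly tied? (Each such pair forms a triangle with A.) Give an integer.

A's neighbors: B, D, and J.
Neighbor pairs that are themselves tied: A–B–D; A–D–J. Each forms one triangle with A, for 2 in total.

2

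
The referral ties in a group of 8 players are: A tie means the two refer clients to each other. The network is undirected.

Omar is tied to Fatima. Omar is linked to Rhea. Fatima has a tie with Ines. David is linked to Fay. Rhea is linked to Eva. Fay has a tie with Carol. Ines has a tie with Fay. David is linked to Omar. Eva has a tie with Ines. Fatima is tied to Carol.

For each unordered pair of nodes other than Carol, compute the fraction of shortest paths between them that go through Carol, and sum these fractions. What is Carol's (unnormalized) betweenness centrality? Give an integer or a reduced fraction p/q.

1/2

Pairs whose geodesics pass through Carol — Fay–Fatima: 1/2.
All other pairs contribute 0.
Summing the contributions gives betweenness(Carol) = 1/2.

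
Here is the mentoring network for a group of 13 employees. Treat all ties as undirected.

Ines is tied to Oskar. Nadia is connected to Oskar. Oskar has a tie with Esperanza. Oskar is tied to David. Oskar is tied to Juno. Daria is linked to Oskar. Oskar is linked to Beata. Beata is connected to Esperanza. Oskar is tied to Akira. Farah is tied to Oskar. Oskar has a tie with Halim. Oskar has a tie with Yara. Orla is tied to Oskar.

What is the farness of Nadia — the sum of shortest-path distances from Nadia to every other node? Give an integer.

Distances from Nadia: Akira:2, Beata:2, Daria:2, David:2, Esperanza:2, Farah:2, Halim:2, Ines:2, Juno:2, Orla:2, Oskar:1, Yara:2.
Sum = 2 + 2 + 2 + 2 + 2 + 2 + 2 + 2 + 2 + 2 + 1 + 2 = 23.

23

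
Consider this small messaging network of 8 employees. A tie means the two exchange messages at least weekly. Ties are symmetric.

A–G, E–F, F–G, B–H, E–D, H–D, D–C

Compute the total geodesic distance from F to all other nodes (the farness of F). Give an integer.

Distances from F: A:2, B:4, C:3, D:2, E:1, G:1, H:3.
Sum = 2 + 4 + 3 + 2 + 1 + 1 + 3 = 16.

16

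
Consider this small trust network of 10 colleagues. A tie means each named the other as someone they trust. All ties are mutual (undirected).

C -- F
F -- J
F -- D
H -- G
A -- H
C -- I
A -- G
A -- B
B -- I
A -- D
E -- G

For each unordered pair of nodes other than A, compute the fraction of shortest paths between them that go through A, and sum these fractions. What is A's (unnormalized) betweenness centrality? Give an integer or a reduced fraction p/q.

41/2

Pairs whose geodesics pass through A — I–H: 1; I–E: 1; I–G: 1; I–D: 1/2; H–F: 1; H–J: 1; H–C: 2/2; H–D: 1; H–B: 1; F–E: 1; F–G: 1; F–B: 1/2; J–E: 1; J–G: 1 … (+8 more pairs).
All other pairs contribute 0.
Summing the contributions gives betweenness(A) = 41/2.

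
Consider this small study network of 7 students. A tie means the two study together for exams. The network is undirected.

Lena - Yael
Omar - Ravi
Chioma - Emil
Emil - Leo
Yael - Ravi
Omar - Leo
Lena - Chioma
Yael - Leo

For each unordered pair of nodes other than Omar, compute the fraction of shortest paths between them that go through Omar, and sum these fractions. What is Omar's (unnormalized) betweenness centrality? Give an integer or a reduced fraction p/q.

Pairs whose geodesics pass through Omar — Leo–Ravi: 1/2; Ravi–Emil: 1/2.
All other pairs contribute 0.
Summing the contributions gives betweenness(Omar) = 1.

1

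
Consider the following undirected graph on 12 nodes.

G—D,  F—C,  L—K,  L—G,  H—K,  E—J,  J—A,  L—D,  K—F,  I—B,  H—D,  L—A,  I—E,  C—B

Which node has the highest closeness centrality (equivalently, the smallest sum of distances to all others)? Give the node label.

L

Farness (sum of distances to all others) for each node — A:27, B:34, C:31, D:31, E:33, F:28, G:32, H:32, I:35, J:30, K:25, L:24.
The smallest farness is 24, for L, so L has the highest closeness.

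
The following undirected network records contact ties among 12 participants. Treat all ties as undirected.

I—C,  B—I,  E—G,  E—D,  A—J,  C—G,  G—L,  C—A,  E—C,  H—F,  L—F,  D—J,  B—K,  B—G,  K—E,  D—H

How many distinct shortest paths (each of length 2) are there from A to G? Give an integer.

The shortest distance is 2, and the only length-2 path is A–C–G. So there is exactly 1 shortest path.

1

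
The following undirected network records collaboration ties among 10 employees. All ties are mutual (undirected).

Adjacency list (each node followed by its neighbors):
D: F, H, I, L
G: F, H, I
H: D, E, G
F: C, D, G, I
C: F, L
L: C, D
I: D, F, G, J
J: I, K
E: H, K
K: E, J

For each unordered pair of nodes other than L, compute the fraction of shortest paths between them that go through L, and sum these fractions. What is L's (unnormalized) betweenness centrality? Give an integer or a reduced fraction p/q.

7/6

Pairs whose geodesics pass through L — C–H: 1/3; C–E: 1/3; C–D: 1/2.
All other pairs contribute 0.
Summing the contributions gives betweenness(L) = 7/6.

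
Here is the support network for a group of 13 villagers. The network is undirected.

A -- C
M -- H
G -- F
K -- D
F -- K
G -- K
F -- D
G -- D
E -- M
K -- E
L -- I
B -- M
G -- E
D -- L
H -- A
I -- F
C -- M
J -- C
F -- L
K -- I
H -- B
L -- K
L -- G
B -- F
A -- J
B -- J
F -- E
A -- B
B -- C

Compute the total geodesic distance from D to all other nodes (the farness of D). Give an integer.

Distances from D: A:3, B:2, C:3, E:2, F:1, G:1, H:3, I:2, J:3, K:1, L:1, M:3.
Sum = 3 + 2 + 3 + 2 + 1 + 1 + 3 + 2 + 3 + 1 + 1 + 3 = 25.

25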